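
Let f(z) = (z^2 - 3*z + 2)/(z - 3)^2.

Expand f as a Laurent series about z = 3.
Put w = z - (3), i.e. z = w + 3. The denominator is w^2, so it suffices to rewrite the numerator in powers of w.

P(z) = z^2 - 3*z + 2
P(w + 3) = 2 + 3*w + w^2

Dividing each term by w^2:
  f = 2/w^2 + 3/w + 1

Substituting back w = z - 3:
  f(z) = 2/(z - 3)^2 + 3/(z - 3) + 1

The series is finite because the numerator is a polynomial; the negative powers form the principal part, and the coefficient of 1/(z - 3) gives Res(f, 3) = 3.

Final answer: 2/(z - 3)^2 + 3/(z - 3) + 1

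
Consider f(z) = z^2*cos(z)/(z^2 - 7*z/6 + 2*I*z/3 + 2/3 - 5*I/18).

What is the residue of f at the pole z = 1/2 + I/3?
Write f(z) = P(z)/Q(z) with P(z) = z^2*cos(z) and Q(z) = z^2 - 7*z/6 + 2*I*z/3 + 2/3 - 5*I/18.
The denominator factors as Q(z) = (z - 1/2 - I/3)*(z - 2/3 + I), so z = 1/2 + I/3 is a simple zero of Q and P is analytic there; z = 1/2 + I/3 is therefore a simple pole and
  Res(f, z₀) = P(z₀)/Q'(z₀).

Q'(z) = 2*z - 7/6 + 2*I/3, so Q'(1/2 + I/3) = -1/6 + 4*I/3.
P(1/2 + I/3) = (5/36 + I/3)*cos(1/2 + I/3).

Res(f, 1/2 + I/3) = ((5/36 + I/3)*cos(1/2 + I/3))/(-1/6 + 4*I/3) = (7/30 - 2*I/15)*cos(1/2 + I/3)

Final answer: (7/30 - 2*I/15)*cos(1/2 + I/3)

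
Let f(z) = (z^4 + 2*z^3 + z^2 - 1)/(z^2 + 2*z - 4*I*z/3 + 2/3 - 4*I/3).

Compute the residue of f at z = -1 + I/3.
Write f(z) = P(z)/Q(z) with P(z) = z^4 + 2*z^3 + z^2 - 1 and Q(z) = z^2 + 2*z - 4*I*z/3 + 2/3 - 4*I/3.
The denominator factors as Q(z) = (z + 1 - I)*(z + 1 - I/3), so z = -1 + I/3 is a simple zero of Q and P is analytic there; z = -1 + I/3 is therefore a simple pole and
  Res(f, z₀) = P(z₀)/Q'(z₀).

Q'(z) = 2*z + 2 - 4*I/3, so Q'(-1 + I/3) = -2*I/3.
P(-1 + I/3) = -89/81 + 2*I/27.

Res(f, -1 + I/3) = (-89/81 + 2*I/27)/(-2*I/3) = -1/9 - 89*I/54

Final answer: -1/9 - 89*I/54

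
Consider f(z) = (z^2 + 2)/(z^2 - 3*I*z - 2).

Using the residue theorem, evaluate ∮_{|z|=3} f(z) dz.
By the residue theorem, ∮_C f(z) dz = 2πi · (sum of the residues of f at the poles inside |z| = 3).

The denominator factors as (z - 2*I)*(z - I), so the singularities of f are simple poles at z = 2*I, z = I.
  |2*I|² = 4 < 9 = 3², so this pole is inside the contour.
  |I|² = 1 < 9 = 3², so this pole is inside the contour.

With P(z) = z^2 + 2 and Q(z) = z^2 - 3*I*z - 2, each pole is simple, so Res(f, z₀) = P(z₀)/Q'(z₀) with Q'(z) = 2*z - 3*I.
  Res(f, 2*I) = P(2*I)/Q'(2*I) = (-2)/(I) = 2*I
  Res(f, I) = P(I)/Q'(I) = (1)/(-I) = I

Sum of residues inside C: 3*I
∮_C f(z) dz = 2πi · (3*I) = -6*pi

Final answer: -6*pi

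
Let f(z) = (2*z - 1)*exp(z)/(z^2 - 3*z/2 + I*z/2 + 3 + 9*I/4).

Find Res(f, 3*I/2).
Write f(z) = P(z)/Q(z) with P(z) = (2*z - 1)*exp(z) and Q(z) = z^2 - 3*z/2 + I*z/2 + 3 + 9*I/4.
The denominator factors as Q(z) = (z - 3*I/2)*(z - 3/2 + 2*I), so z = 3*I/2 is a simple zero of Q and P is analytic there; z = 3*I/2 is therefore a simple pole and
  Res(f, z₀) = P(z₀)/Q'(z₀).

Q'(z) = 2*z - 3/2 + I/2, so Q'(3*I/2) = -3/2 + 7*I/2.
P(3*I/2) = (-1 + 3*I)*exp(3*I/2).

Res(f, 3*I/2) = ((-1 + 3*I)*exp(3*I/2))/(-3/2 + 7*I/2) = (24/29 - 2*I/29)*exp(3*I/2)

Final answer: (24/29 - 2*I/29)*exp(3*I/2)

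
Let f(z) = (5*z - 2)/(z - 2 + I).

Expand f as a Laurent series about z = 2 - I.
(8 - 5*I)/(z - 2 + I) + 5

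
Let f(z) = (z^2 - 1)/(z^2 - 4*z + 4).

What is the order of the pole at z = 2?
Factor the denominator:
  z^2 - 4*z + 4 = (z - 2)^2

The numerator P(z) = z^2 - 1 has P(2) = 3 ≠ 0, so no factor of (z - 2) cancels.
Near z = 2 we can therefore write f(z) = g(z)/(z - 2)^2 with g analytic at 2 and g(2) ≠ 0 (g is just the numerator).

Hence z = 2 is a pole of order 2.

Final answer: 2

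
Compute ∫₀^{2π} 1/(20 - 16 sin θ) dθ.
Call the integral J. The integrand is 2π-periodic and we integrate over a full period, so shifting θ does not change the value (θ → θ + π/2 turns sin θ into cos θ; θ → θ + π flips the sign of the trig term). Hence
  J = ∫₀^{2π} dθ/(20 + 16 cos θ).
Put z = e^{iθ}: then cos θ = (z + 1/z)/2, dθ = dz/(iz), and z runs once counterclockwise around |z| = 1:
  J = ∮_{|z|=1} 1/(20 + 16*(z + 1/z)/2) · dz/(iz) = (2/i) ∮_{|z|=1} dz/(16*z^2 + 40*z + 16).
The roots of 16*z^2 + 40*z + 16 are z = (-20 ± sqrt(20^2 - 16^2))/16, with sqrt(144) = 12; their product is 1, so only z₊ = -1/2 lies inside the unit circle (z₋ = -2 lies outside).
z₊ is a simple zero of q(z) = 16*z^2 + 40*z + 16, so Res(1/q, z₊) = 1/q'(z₊) with q'(z) = 32*z + 40; and q'(z₊) = 16*(z₊ - z₋) = 24.
Therefore J = (2/i) · 2πi · 1/(24) = 2*pi/(12) = pi/6

Final answer: pi/6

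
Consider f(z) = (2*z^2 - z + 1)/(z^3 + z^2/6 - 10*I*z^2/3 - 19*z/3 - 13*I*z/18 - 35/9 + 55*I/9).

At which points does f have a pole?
The singularities of f are the zeros of the denominator. Factoring,
  z^3 + z^2/6 - 10*I*z^2/3 - 19*z/3 - 13*I*z/18 - 35/9 + 55*I/9 = (z + 2/3 - 2*I)*(z - 2 - I)*(z + 3/2 - I/3)
so the candidates are z = -2/3 + 2*I, z = 2 + I, z = -3/2 + I/3.

Check the numerator P(z) = 2*z^2 - z + 1 at each one:
  P(-2/3 + 2*I) = -49/9 - 22*I/3 ≠ 0, so z = -2/3 + 2*I is a (simple) pole.
  P(2 + I) = 5 + 7*I ≠ 0, so z = 2 + I is a (simple) pole.
  P(-3/2 + I/3) = 61/9 - 7*I/3 ≠ 0, so z = -3/2 + I/3 is a (simple) pole.

Poles of f: {-3/2 + I/3, -2/3 + 2*I, 2 + I}

Final answer: {-3/2 + I/3, -2/3 + 2*I, 2 + I}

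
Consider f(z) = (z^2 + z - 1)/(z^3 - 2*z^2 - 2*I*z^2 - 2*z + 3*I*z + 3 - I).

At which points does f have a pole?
The singularities of f are the zeros of the denominator. Factoring,
  z^3 - 2*z^2 - 2*I*z^2 - 2*z + 3*I*z + 3 - I = (z - 1)*(z - 2 - I)*(z + 1 - I)
so the candidates are z = 1, z = 2 + I, z = -1 + I.

Check the numerator P(z) = z^2 + z - 1 at each one:
  P(1) = 1 ≠ 0, so z = 1 is a (simple) pole.
  P(2 + I) = 4 + 5*I ≠ 0, so z = 2 + I is a (simple) pole.
  P(-1 + I) = -2 - I ≠ 0, so z = -1 + I is a (simple) pole.

Poles of f: {-1 + I, 1, 2 + I}

Final answer: {-1 + I, 1, 2 + I}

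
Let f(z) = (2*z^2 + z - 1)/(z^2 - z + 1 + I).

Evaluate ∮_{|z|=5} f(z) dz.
6*I*pi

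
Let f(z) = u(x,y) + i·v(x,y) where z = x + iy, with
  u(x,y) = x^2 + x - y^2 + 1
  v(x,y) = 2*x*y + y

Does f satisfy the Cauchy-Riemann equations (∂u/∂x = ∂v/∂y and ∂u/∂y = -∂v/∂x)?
∂u/∂x = 2*x + 1
∂v/∂y = 2*x + 1
∂u/∂y = -2*y
∂v/∂x = 2*y
∂u/∂x = ∂v/∂y and ∂u/∂y = -∂v/∂x hold identically; f is analytic.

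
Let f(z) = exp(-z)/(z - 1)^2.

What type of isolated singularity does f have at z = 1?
Write f(z) = g(z)/(z - 1)^2 with g(z) = exp(-z).
g is entire and g(1) = exp(-1) ≠ 0, so no factor of (z - 1) cancels: the Laurent expansion of f about z = 1 starts at the power -2, i.e. lim_{z→z₀} (z - z₀)^2 f(z) = exp(-1) is finite and nonzero.
So z = 1 is a pole of order 2.

Final answer: pole of order 2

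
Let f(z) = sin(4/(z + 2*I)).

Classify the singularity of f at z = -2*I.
Let u = z + 2*I. Then
  sin(4/u) = Σ_{k≥0} (-1)^k (4)^(2k+1)/((2k+1)!·u^(2k+1)) = 4/u - 32/(3*u^3) + 128/(15*u^5) + ...
which has infinitely many negative powers of u, so sin(4/(z + 2*I)) has an essential singularity at z = -2*I.
So the singularity is essential.

Final answer: essential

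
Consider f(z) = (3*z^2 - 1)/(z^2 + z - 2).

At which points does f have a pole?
The singularities of f are the zeros of the denominator. Factoring,
  z^2 + z - 2 = (z - 1)*(z + 2)
so the candidates are z = 1, z = -2.

Check the numerator P(z) = 3*z^2 - 1 at each one:
  P(1) = 2 ≠ 0, so z = 1 is a (simple) pole.
  P(-2) = 11 ≠ 0, so z = -2 is a (simple) pole.

Poles of f: {-2, 1}

Final answer: {-2, 1}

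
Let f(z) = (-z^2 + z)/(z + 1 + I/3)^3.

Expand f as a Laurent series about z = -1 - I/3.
Put w = z - (-1 - I/3), i.e. z = w - 1 - I/3. The denominator is w^3, so it suffices to rewrite the numerator in powers of w.

P(z) = -z^2 + z
P(w - 1 - I/3) = -17/9 - I + (3 + 2*I/3)*w - w^2

Dividing each term by w^3:
  f = (-17/9 - I)/w^3 + (3 + 2*I/3)/w^2 - 1/w

Substituting back w = z + 1 + I/3:
  f(z) = (-17/9 - I)/(z + 1 + I/3)^3 + (3 + 2*I/3)/(z + 1 + I/3)^2 - 1/(z + 1 + I/3)

The series is finite because the numerator is a polynomial; the negative powers form the principal part, and the coefficient of 1/(z + 1 + I/3) gives Res(f, -1 - I/3) = -1.

Final answer: (-17/9 - I)/(z + 1 + I/3)^3 + (3 + 2*I/3)/(z + 1 + I/3)^2 - 1/(z + 1 + I/3)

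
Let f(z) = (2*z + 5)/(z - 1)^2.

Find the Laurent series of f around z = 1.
Put w = z - (1), i.e. z = w + 1. The denominator is w^2, so it suffices to rewrite the numerator in powers of w.

P(z) = 2*z + 5
P(w + 1) = 7 + 2*w

Dividing each term by w^2:
  f = 7/w^2 + 2/w

Substituting back w = z - 1:
  f(z) = 7/(z - 1)^2 + 2/(z - 1)

The series is finite because the numerator is a polynomial; the negative powers form the principal part, and the coefficient of 1/(z - 1) gives Res(f, 1) = 2.

Final answer: 7/(z - 1)^2 + 2/(z - 1)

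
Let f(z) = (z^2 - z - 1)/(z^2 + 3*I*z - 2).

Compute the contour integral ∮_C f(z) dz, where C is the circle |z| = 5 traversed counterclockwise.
By the residue theorem, ∮_C f(z) dz = 2πi · (sum of the residues of f at the poles inside |z| = 5).

The denominator factors as (z + 2*I)*(z + I), so the singularities of f are simple poles at z = -2*I, z = -I.
  |-2*I|² = 4 < 25 = 5², so this pole is inside the contour.
  |-I|² = 1 < 25 = 5², so this pole is inside the contour.

With P(z) = z^2 - z - 1 and Q(z) = z^2 + 3*I*z - 2, each pole is simple, so Res(f, z₀) = P(z₀)/Q'(z₀) with Q'(z) = 2*z + 3*I.
  Res(f, -2*I) = P(-2*I)/Q'(-2*I) = (-5 + 2*I)/(-I) = -2 - 5*I
  Res(f, -I) = P(-I)/Q'(-I) = (-2 + I)/(I) = 1 + 2*I

Sum of residues inside C: -1 - 3*I
∮_C f(z) dz = 2πi · (-1 - 3*I) = pi*(6 - 2*I)

Final answer: pi*(6 - 2*I)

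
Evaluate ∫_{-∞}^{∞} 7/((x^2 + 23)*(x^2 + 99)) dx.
Let f(z) = 7/((z^2 + 23)*(z^2 + 99)). The denominator has no real zeros and deg Q - deg P = 4 ≥ 2, so the integral of f over the upper semicircle |z| = R tends to 0 as R → ∞. Closing the contour in the upper half-plane,
  ∫_{-∞}^{∞} f(x) dx = 2πi · Σ Res(f, z_k)  over the poles with Im z_k > 0.

Zeros of the denominator: z^2 + 23 = 0 gives z = ±sqrt(23)*I; z^2 + 99 = 0 gives z = ±3*sqrt(11)*I.
Upper half-plane: z = 3*sqrt(11)*I, z = sqrt(23)*I (simple).

Each pole is a simple zero of Q(z) = z^4 + 122*z^2 + 2277, so Res(f, z₀) = P(z₀)/Q'(z₀) with P(z) = 7, Q'(z) = 4*z^3 + 244*z:
  Res(f, 3*sqrt(11)*I) = (7)/(-456*sqrt(11)*I) = 7*sqrt(11)*I/5016
  Res(f, sqrt(23)*I) = (7)/(152*sqrt(23)*I) = -7*sqrt(23)*I/3496

Sum of residues: 7*I*(-33*sqrt(23) + 23*sqrt(11))/115368
∫_{-∞}^{∞} f(x) dx = 2πi · (7*I*(-33*sqrt(23) + 23*sqrt(11))/115368) = 7*pi*(-23*sqrt(11) + 33*sqrt(23))/57684

Final answer: 7*pi*(-23*sqrt(11) + 33*sqrt(23))/57684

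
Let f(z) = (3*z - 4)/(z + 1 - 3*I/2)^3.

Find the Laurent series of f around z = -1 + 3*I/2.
(-7 + 9*I/2)/(z + 1 - 3*I/2)^3 + 3/(z + 1 - 3*I/2)^2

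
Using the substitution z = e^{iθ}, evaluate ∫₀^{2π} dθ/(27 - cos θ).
Call the integral J. The integrand is 2π-periodic and we integrate over a full period, so shifting θ does not change the value (θ → θ + π flips the sign of the trig term). Hence
  J = ∫₀^{2π} dθ/(27 + cos θ).
Put z = e^{iθ}: then cos θ = (z + 1/z)/2, dθ = dz/(iz), and z runs once counterclockwise around |z| = 1:
  J = ∮_{|z|=1} 1/(27 + (z + 1/z)/2) · dz/(iz) = (2/i) ∮_{|z|=1} dz/(z^2 + 54*z + 1).
The roots of z^2 + 54*z + 1 are z = (-27 ± sqrt(27^2 - 1^2)), with sqrt(728) = 2*sqrt(182); their product is 1, so only z₊ = -27 + 2*sqrt(182) lies inside the unit circle (z₋ = -27 - 2*sqrt(182) lies outside).
z₊ is a simple zero of q(z) = z^2 + 54*z + 1, so Res(1/q, z₊) = 1/q'(z₊) with q'(z) = 2*z + 54; and q'(z₊) = (z₊ - z₋) = 4*sqrt(182).
Therefore J = (2/i) · 2πi · 1/(4*sqrt(182)) = 2*pi/(2*sqrt(182)) = sqrt(182)*pi/182

Final answer: sqrt(182)*pi/182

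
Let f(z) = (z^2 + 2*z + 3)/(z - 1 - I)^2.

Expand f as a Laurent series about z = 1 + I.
Put w = z - (1 + I), i.e. z = w + 1 + I. The denominator is w^2, so it suffices to rewrite the numerator in powers of w.

P(z) = z^2 + 2*z + 3
P(w + 1 + I) = 5 + 4*I + (4 + 2*I)*w + w^2

Dividing each term by w^2:
  f = (5 + 4*I)/w^2 + (4 + 2*I)/w + 1

Substituting back w = z - 1 - I:
  f(z) = (5 + 4*I)/(z - 1 - I)^2 + (4 + 2*I)/(z - 1 - I) + 1

The series is finite because the numerator is a polynomial; the negative powers form the principal part, and the coefficient of 1/(z - 1 - I) gives Res(f, 1 + I) = 4 + 2*I.

Final answer: (5 + 4*I)/(z - 1 - I)^2 + (4 + 2*I)/(z - 1 - I) + 1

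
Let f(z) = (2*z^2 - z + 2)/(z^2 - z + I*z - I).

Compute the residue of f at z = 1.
3/2 - 3*I/2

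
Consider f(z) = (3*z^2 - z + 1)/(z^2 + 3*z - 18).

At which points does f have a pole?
The singularities of f are the zeros of the denominator. Factoring,
  z^2 + 3*z - 18 = (z - 3)*(z + 6)
so the candidates are z = 3, z = -6.

Check the numerator P(z) = 3*z^2 - z + 1 at each one:
  P(3) = 25 ≠ 0, so z = 3 is a (simple) pole.
  P(-6) = 115 ≠ 0, so z = -6 is a (simple) pole.

Poles of f: {-6, 3}

Final answer: {-6, 3}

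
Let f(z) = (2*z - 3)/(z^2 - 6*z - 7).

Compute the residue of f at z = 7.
Write f(z) = P(z)/Q(z) with P(z) = 2*z - 3 and Q(z) = z^2 - 6*z - 7.
The denominator factors as Q(z) = (z - 7)*(z + 1), so z = 7 is a simple zero of Q and P is analytic there; z = 7 is therefore a simple pole and
  Res(f, z₀) = P(z₀)/Q'(z₀).

Q'(z) = 2*z - 6, so Q'(7) = 8.
P(7) = 11.

Res(f, 7) = (11)/(8) = 11/8

Final answer: 11/8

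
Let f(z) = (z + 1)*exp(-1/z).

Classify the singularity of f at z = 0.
Let u = z. Then
  e^(-1/u) = Σ_{k≥0} (-1)^k/(k!·u^k) = 1 - 1/u + 1/(2*u^2) - 1/(6*u^3) + ...
which has infinitely many negative powers of u, so exp(-1/z) has an essential singularity at z = 0.
The extra factor z + 1 is a nonzero polynomial; if the product had at most a pole at z = 0, dividing by that polynomial would leave exp(-1/z) with at most a pole too — contradiction. (Equivalently, the product's Laurent series still has infinitely many negative powers.)
So the singularity is essential.

Final answer: essential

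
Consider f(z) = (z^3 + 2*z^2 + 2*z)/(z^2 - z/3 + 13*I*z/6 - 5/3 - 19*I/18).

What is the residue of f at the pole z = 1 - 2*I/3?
Write f(z) = P(z)/Q(z) with P(z) = z^3 + 2*z^2 + 2*z and Q(z) = z^2 - z/3 + 13*I*z/6 - 5/3 - 19*I/18.
The denominator factors as Q(z) = (z - 1 + 2*I/3)*(z + 2/3 + 3*I/2), so z = 1 - 2*I/3 is a simple zero of Q and P is analytic there; z = 1 - 2*I/3 is therefore a simple pole and
  Res(f, z₀) = P(z₀)/Q'(z₀).

Q'(z) = 2*z - 1/3 + 13*I/6, so Q'(1 - 2*I/3) = 5/3 + 5*I/6.
P(1 - 2*I/3) = 25/9 - 154*I/27.

Res(f, 1 - 2*I/3) = (25/9 - 154*I/27)/(5/3 + 5*I/6) = -8/225 - 766*I/225

Final answer: -8/225 - 766*I/225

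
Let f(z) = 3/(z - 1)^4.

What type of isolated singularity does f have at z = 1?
Write f(z) = g(z)/(z - 1)^4 with g(z) = 3.
g is entire and g(1) = 3 ≠ 0, so no factor of (z - 1) cancels: the Laurent expansion of f about z = 1 starts at the power -4, i.e. lim_{z→z₀} (z - z₀)^4 f(z) = 3 is finite and nonzero.
So z = 1 is a pole of order 4.

Final answer: pole of order 4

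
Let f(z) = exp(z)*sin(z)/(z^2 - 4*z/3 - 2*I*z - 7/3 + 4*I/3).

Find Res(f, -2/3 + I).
Write f(z) = P(z)/Q(z) with P(z) = exp(z)*sin(z) and Q(z) = z^2 - 4*z/3 - 2*I*z - 7/3 + 4*I/3.
The denominator factors as Q(z) = (z + 2/3 - I)*(z - 2 - I), so z = -2/3 + I is a simple zero of Q and P is analytic there; z = -2/3 + I is therefore a simple pole and
  Res(f, z₀) = P(z₀)/Q'(z₀).

Q'(z) = 2*z - 4/3 - 2*I, so Q'(-2/3 + I) = -8/3.
P(-2/3 + I) = -exp(-2/3 + I)*sin(2/3 - I).

Res(f, -2/3 + I) = (-exp(-2/3 + I)*sin(2/3 - I))/(-8/3) = 3*exp(-2/3 + I)*sin(2/3 - I)/8

Final answer: 3*exp(-2/3 + I)*sin(2/3 - I)/8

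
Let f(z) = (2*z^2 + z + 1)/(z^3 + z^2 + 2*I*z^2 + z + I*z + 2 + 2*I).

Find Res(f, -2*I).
Write f(z) = P(z)/Q(z) with P(z) = 2*z^2 + z + 1 and Q(z) = z^3 + z^2 + 2*I*z^2 + z + I*z + 2 + 2*I.
The denominator factors as Q(z) = (z - I)*(z + 2*I)*(z + 1 + I), so z = -2*I is a simple zero of Q and P is analytic there; z = -2*I is therefore a simple pole and
  Res(f, z₀) = P(z₀)/Q'(z₀).

Q'(z) = 3*z^2 + 2*z + 4*I*z + 1 + I, so Q'(-2*I) = -3 - 3*I.
P(-2*I) = -7 - 2*I.

Res(f, -2*I) = (-7 - 2*I)/(-3 - 3*I) = 3/2 - 5*I/6

Final answer: 3/2 - 5*I/6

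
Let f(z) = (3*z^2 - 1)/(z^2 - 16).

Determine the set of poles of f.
The singularities of f are the zeros of the denominator. Factoring,
  z^2 - 16 = (z + 4)*(z - 4)
so the candidates are z = -4, z = 4.

Check the numerator P(z) = 3*z^2 - 1 at each one:
  P(-4) = 47 ≠ 0, so z = -4 is a (simple) pole.
  P(4) = 47 ≠ 0, so z = 4 is a (simple) pole.

Poles of f: {-4, 4}

Final answer: {-4, 4}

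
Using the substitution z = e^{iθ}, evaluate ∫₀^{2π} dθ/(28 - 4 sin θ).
sqrt(3)*pi/24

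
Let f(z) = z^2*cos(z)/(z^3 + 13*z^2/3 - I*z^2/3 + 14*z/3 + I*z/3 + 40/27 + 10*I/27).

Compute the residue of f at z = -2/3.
Write f(z) = P(z)/Q(z) with P(z) = z^2*cos(z) and Q(z) = z^3 + 13*z^2/3 - I*z^2/3 + 14*z/3 + I*z/3 + 40/27 + 10*I/27.
The denominator factors as Q(z) = (z + 2/3)*(z + 2/3 + I/3)*(z + 3 - 2*I/3), so z = -2/3 is a simple zero of Q and P is analytic there; z = -2/3 is therefore a simple pole and
  Res(f, z₀) = P(z₀)/Q'(z₀).

Q'(z) = 3*z^2 + 26*z/3 - 2*I*z/3 + 14/3 + I/3, so Q'(-2/3) = 2/9 + 7*I/9.
P(-2/3) = 4*cos(2/3)/9.

Res(f, -2/3) = (4*cos(2/3)/9)/(2/9 + 7*I/9) = (8/53 - 28*I/53)*cos(2/3)

Final answer: (8/53 - 28*I/53)*cos(2/3)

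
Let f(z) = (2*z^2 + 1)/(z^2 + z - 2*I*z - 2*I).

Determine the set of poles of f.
The singularities of f are the zeros of the denominator. Factoring,
  z^2 + z - 2*I*z - 2*I = (z - 2*I)*(z + 1)
so the candidates are z = 2*I, z = -1.

Check the numerator P(z) = 2*z^2 + 1 at each one:
  P(2*I) = -7 ≠ 0, so z = 2*I is a (simple) pole.
  P(-1) = 3 ≠ 0, so z = -1 is a (simple) pole.

Poles of f: {-1, 2*I}

Final answer: {-1, 2*I}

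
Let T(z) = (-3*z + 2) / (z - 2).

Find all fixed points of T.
{-2, 1}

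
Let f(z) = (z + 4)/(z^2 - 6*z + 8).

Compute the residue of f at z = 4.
4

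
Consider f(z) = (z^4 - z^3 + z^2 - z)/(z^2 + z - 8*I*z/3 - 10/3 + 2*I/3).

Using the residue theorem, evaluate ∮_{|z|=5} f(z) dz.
pi*(-908/27 + 36*I)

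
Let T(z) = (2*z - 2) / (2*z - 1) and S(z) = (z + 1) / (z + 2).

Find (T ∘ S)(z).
(T ∘ S)(z) = T(S(z)) = ((2)*S(z) + (-2))/((2)*S(z) + (-1)). Multiply numerator and denominator by z + 2:
  numerator:   (2)*(z + 1) + (-2)*(z + 2) = -2
  denominator: (2)*(z + 1) + (-1)*(z + 2) = z
(T ∘ S)(z) = -2/(z)

Final answer: -2/(z)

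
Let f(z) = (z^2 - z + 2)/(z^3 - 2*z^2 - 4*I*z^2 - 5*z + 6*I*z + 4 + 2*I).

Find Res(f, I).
Write f(z) = P(z)/Q(z) with P(z) = z^2 - z + 2 and Q(z) = z^3 - 2*z^2 - 4*I*z^2 - 5*z + 6*I*z + 4 + 2*I.
The denominator factors as Q(z) = (z - I)*(z - 2 - I)*(z - 2*I), so z = I is a simple zero of Q and P is analytic there; z = I is therefore a simple pole and
  Res(f, z₀) = P(z₀)/Q'(z₀).

Q'(z) = 3*z^2 - 4*z - 8*I*z - 5 + 6*I, so Q'(I) = 2*I.
P(I) = 1 - I.

Res(f, I) = (1 - I)/(2*I) = -1/2 - I/2

Final answer: -1/2 - I/2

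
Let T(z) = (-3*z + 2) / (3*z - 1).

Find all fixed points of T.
{-sqrt(7)/3 - 1/3, -1/3 + sqrt(7)/3}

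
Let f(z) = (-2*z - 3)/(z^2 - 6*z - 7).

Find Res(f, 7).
-17/8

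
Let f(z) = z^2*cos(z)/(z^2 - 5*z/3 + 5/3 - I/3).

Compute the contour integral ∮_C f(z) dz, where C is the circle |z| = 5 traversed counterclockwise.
By the residue theorem, ∮_C f(z) dz = 2πi · (sum of the residues of f at the poles inside |z| = 5).

The denominator factors as (z - 2/3 + I)*(z - 1 - I), so the singularities of f are simple poles at z = 2/3 - I, z = 1 + I.
  |2/3 - I|² = 13/9 < 25 = 5², so this pole is inside the contour.
  |1 + I|² = 2 < 25 = 5², so this pole is inside the contour.

With P(z) = z^2*cos(z) and Q(z) = z^2 - 5*z/3 + 5/3 - I/3, each pole is simple, so Res(f, z₀) = P(z₀)/Q'(z₀) with Q'(z) = 2*z - 5/3.
  Res(f, 2/3 - I) = P(2/3 - I)/Q'(2/3 - I) = ((-5/9 - 4*I/3)*cos(2/3 - I))/(-1/3 - 2*I) = (77/111 - 6*I/37)*cos(2/3 - I)
  Res(f, 1 + I) = P(1 + I)/Q'(1 + I) = (2*I*cos(1 + I))/(1/3 + 2*I) = (36/37 + 6*I/37)*cos(1 + I)

Sum of residues inside C: (36/37 + 6*I/37)*cos(1 + I) + (77/111 - 6*I/37)*cos(2/3 - I)
∮_C f(z) dz = 2πi · ((36/37 + 6*I/37)*cos(1 + I) + (77/111 - 6*I/37)*cos(2/3 - I)) = pi*(12/37 + 154*I/111)*cos(2/3 - I) + pi*(-12/37 + 72*I/37)*cos(1 + I)

Final answer: pi*(12/37 + 154*I/111)*cos(2/3 - I) + pi*(-12/37 + 72*I/37)*cos(1 + I)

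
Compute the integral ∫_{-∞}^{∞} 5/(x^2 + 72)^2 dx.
Let f(z) = 5/(z^2 + 72)^2. The denominator has no real zeros and deg Q - deg P = 4 ≥ 2, so the integral of f over the upper semicircle |z| = R tends to 0 as R → ∞. Closing the contour in the upper half-plane,
  ∫_{-∞}^{∞} f(x) dx = 2πi · Σ Res(f, z_k)  over the poles with Im z_k > 0.

Zeros of the denominator: z^2 + 72 = 0 gives z = ±6*sqrt(2)*I.
Upper half-plane: z = 6*sqrt(2)*I (a pole of order 2).

Write f(z) = g(z)/(z - 6*sqrt(2)*I)^2 with g(z) = 5/(z + 6*sqrt(2)*I)^2. For a double pole, Res(f, z₀) = g'(z₀):
  g'(z) = -10/(z + 6*sqrt(2)*I)^3
  Res(f, 6*sqrt(2)*I) = g'(6*sqrt(2)*I) = -5*sqrt(2)*I/3456

∫_{-∞}^{∞} f(x) dx = 2πi · (-5*sqrt(2)*I/3456) = 5*sqrt(2)*pi/1728

Final answer: 5*sqrt(2)*pi/1728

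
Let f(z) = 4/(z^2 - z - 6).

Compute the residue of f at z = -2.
-4/5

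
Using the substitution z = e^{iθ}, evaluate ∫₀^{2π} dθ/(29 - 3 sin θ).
Call the integral J. The integrand is 2π-periodic and we integrate over a full period, so shifting θ does not change the value (θ → θ + π/2 turns sin θ into cos θ; θ → θ + π flips the sign of the trig term). Hence
  J = ∫₀^{2π} dθ/(29 + 3 cos θ).
Put z = e^{iθ}: then cos θ = (z + 1/z)/2, dθ = dz/(iz), and z runs once counterclockwise around |z| = 1:
  J = ∮_{|z|=1} 1/(29 + 3*(z + 1/z)/2) · dz/(iz) = (2/i) ∮_{|z|=1} dz/(3*z^2 + 58*z + 3).
The roots of 3*z^2 + 58*z + 3 are z = (-29 ± sqrt(29^2 - 3^2))/3, with sqrt(832) = 8*sqrt(13); their product is 1, so only z₊ = -29/3 + 8*sqrt(13)/3 lies inside the unit circle (z₋ = -29/3 - 8*sqrt(13)/3 lies outside).
z₊ is a simple zero of q(z) = 3*z^2 + 58*z + 3, so Res(1/q, z₊) = 1/q'(z₊) with q'(z) = 6*z + 58; and q'(z₊) = 3*(z₊ - z₋) = 16*sqrt(13).
Therefore J = (2/i) · 2πi · 1/(16*sqrt(13)) = 2*pi/(8*sqrt(13)) = sqrt(13)*pi/52

Final answer: sqrt(13)*pi/52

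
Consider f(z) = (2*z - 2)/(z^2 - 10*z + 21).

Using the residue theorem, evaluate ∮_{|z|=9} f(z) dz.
By the residue theorem, ∮_C f(z) dz = 2πi · (sum of the residues of f at the poles inside |z| = 9).

The denominator factors as (z - 7)*(z - 3), so the singularities of f are simple poles at z = 7, z = 3.
  |7|² = 49 < 81 = 9², so this pole is inside the contour.
  |3|² = 9 < 81 = 9², so this pole is inside the contour.

With P(z) = 2*z - 2 and Q(z) = z^2 - 10*z + 21, each pole is simple, so Res(f, z₀) = P(z₀)/Q'(z₀) with Q'(z) = 2*z - 10.
  Res(f, 7) = P(7)/Q'(7) = (12)/(4) = 3
  Res(f, 3) = P(3)/Q'(3) = (4)/(-4) = -1

Sum of residues inside C: 2
∮_C f(z) dz = 2πi · (2) = 4*I*pi

Final answer: 4*I*pi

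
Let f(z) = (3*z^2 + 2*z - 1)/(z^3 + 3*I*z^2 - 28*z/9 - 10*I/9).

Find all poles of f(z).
The singularities of f are the zeros of the denominator. Factoring,
  z^3 + 3*I*z^2 - 28*z/9 - 10*I/9 = (z + I)*(z - 1/3 + I)*(z + 1/3 + I)
so the candidates are z = -I, z = 1/3 - I, z = -1/3 - I.

Check the numerator P(z) = 3*z^2 + 2*z - 1 at each one:
  P(-I) = -4 - 2*I ≠ 0, so z = -I is a (simple) pole.
  P(1/3 - I) = -3 - 4*I ≠ 0, so z = 1/3 - I is a (simple) pole.
  P(-1/3 - I) = -13/3 ≠ 0, so z = -1/3 - I is a (simple) pole.

Poles of f: {-1/3 - I, -I, 1/3 - I}

Final answer: {-1/3 - I, -I, 1/3 - I}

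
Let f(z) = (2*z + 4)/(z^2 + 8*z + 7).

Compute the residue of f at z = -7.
5/3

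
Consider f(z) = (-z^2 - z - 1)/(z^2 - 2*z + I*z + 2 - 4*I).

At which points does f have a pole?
{-2*I, 2 + I}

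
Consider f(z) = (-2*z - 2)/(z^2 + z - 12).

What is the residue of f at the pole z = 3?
Write f(z) = P(z)/Q(z) with P(z) = -2*z - 2 and Q(z) = z^2 + z - 12.
The denominator factors as Q(z) = (z + 4)*(z - 3), so z = 3 is a simple zero of Q and P is analytic there; z = 3 is therefore a simple pole and
  Res(f, z₀) = P(z₀)/Q'(z₀).

Q'(z) = 2*z + 1, so Q'(3) = 7.
P(3) = -8.

Res(f, 3) = (-8)/(7) = -8/7

Final answer: -8/7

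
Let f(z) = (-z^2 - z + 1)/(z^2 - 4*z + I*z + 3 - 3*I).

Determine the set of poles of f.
{1 - I, 3}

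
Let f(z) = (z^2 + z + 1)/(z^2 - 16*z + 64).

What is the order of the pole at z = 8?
Factor the denominator:
  z^2 - 16*z + 64 = (z - 8)^2

The numerator P(z) = z^2 + z + 1 has P(8) = 73 ≠ 0, so no factor of (z - 8) cancels.
Near z = 8 we can therefore write f(z) = g(z)/(z - 8)^2 with g analytic at 8 and g(8) ≠ 0 (g is just the numerator).

Hence z = 8 is a pole of order 2.

Final answer: 2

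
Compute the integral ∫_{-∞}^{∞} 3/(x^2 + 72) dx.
Let f(z) = 3/(z^2 + 72). The denominator has no real zeros and deg Q - deg P = 2 ≥ 2, so the integral of f over the upper semicircle |z| = R tends to 0 as R → ∞. Closing the contour in the upper half-plane,
  ∫_{-∞}^{∞} f(x) dx = 2πi · Σ Res(f, z_k)  over the poles with Im z_k > 0.

Zeros of the denominator: z^2 + 72 = 0 gives z = ±6*sqrt(2)*I.
Upper half-plane: z = 6*sqrt(2)*I (simple).

Each pole is a simple zero of Q(z) = z^2 + 72, so Res(f, z₀) = P(z₀)/Q'(z₀) with P(z) = 3, Q'(z) = 2*z:
  Res(f, 6*sqrt(2)*I) = (3)/(12*sqrt(2)*I) = -sqrt(2)*I/8

∫_{-∞}^{∞} f(x) dx = 2πi · (-sqrt(2)*I/8) = sqrt(2)*pi/4

Final answer: sqrt(2)*pi/4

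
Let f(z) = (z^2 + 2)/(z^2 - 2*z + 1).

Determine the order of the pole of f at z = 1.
2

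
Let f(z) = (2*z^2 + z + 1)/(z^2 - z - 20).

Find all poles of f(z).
The singularities of f are the zeros of the denominator. Factoring,
  z^2 - z - 20 = (z + 4)*(z - 5)
so the candidates are z = -4, z = 5.

Check the numerator P(z) = 2*z^2 + z + 1 at each one:
  P(-4) = 29 ≠ 0, so z = -4 is a (simple) pole.
  P(5) = 56 ≠ 0, so z = 5 is a (simple) pole.

Poles of f: {-4, 5}

Final answer: {-4, 5}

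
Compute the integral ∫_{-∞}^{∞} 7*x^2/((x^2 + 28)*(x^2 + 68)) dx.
Let f(z) = 7*z^2/((z^2 + 28)*(z^2 + 68)). The denominator has no real zeros and deg Q - deg P = 2 ≥ 2, so the integral of f over the upper semicircle |z| = R tends to 0 as R → ∞. Closing the contour in the upper half-plane,
  ∫_{-∞}^{∞} f(x) dx = 2πi · Σ Res(f, z_k)  over the poles with Im z_k > 0.

Zeros of the denominator: z^2 + 28 = 0 gives z = ±2*sqrt(7)*I; z^2 + 68 = 0 gives z = ±2*sqrt(17)*I.
Upper half-plane: z = 2*sqrt(17)*I, z = 2*sqrt(7)*I (simple).

Each pole is a simple zero of Q(z) = z^4 + 96*z^2 + 1904, so Res(f, z₀) = P(z₀)/Q'(z₀) with P(z) = 7*z^2, Q'(z) = 4*z^3 + 192*z:
  Res(f, 2*sqrt(17)*I) = (-476)/(-160*sqrt(17)*I) = -7*sqrt(17)*I/40
  Res(f, 2*sqrt(7)*I) = (-196)/(160*sqrt(7)*I) = 7*sqrt(7)*I/40

Sum of residues: 7*I*(-sqrt(17) + sqrt(7))/40
∫_{-∞}^{∞} f(x) dx = 2πi · (7*I*(-sqrt(17) + sqrt(7))/40) = 7*pi*(-sqrt(7) + sqrt(17))/20

Final answer: 7*pi*(-sqrt(7) + sqrt(17))/20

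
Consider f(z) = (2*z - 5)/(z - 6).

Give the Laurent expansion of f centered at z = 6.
Put w = z - (6), i.e. z = w + 6. The denominator is w, so it suffices to rewrite the numerator in powers of w.

P(z) = 2*z - 5
P(w + 6) = 7 + 2*w

Dividing each term by w:
  f = 7/w + 2

Substituting back w = z - 6:
  f(z) = 7/(z - 6) + 2

The series is finite because the numerator is a polynomial; the negative powers form the principal part, and the coefficient of 1/(z - 6) gives Res(f, 6) = 7.

Final answer: 7/(z - 6) + 2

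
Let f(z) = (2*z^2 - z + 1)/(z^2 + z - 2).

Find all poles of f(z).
The singularities of f are the zeros of the denominator. Factoring,
  z^2 + z - 2 = (z + 2)*(z - 1)
so the candidates are z = -2, z = 1.

Check the numerator P(z) = 2*z^2 - z + 1 at each one:
  P(-2) = 11 ≠ 0, so z = -2 is a (simple) pole.
  P(1) = 2 ≠ 0, so z = 1 is a (simple) pole.

Poles of f: {-2, 1}

Final answer: {-2, 1}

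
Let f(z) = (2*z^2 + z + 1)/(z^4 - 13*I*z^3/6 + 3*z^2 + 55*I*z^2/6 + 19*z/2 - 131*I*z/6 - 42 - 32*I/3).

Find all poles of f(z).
{-2 + 3*I, -1 + 3*I/2, 1 - 3*I, 2 + 2*I/3}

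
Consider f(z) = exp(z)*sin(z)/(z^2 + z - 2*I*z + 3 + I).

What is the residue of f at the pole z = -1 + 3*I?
(1/17 + 4*I/17)*exp(-1 + 3*I)*sin(1 - 3*I)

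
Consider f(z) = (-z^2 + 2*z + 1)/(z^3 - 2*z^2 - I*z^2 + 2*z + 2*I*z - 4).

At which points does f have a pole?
{-I, 2*I, 2}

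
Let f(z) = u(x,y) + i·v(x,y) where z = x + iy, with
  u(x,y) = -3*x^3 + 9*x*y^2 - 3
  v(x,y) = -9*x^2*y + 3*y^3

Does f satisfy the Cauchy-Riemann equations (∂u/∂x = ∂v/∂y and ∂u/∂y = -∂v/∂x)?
∂u/∂x = -9*x^2 + 9*y^2
∂v/∂y = -9*x^2 + 9*y^2
∂u/∂y = 18*x*y
∂v/∂x = -18*x*y
∂u/∂x = ∂v/∂y and ∂u/∂y = -∂v/∂x hold identically; f is analytic.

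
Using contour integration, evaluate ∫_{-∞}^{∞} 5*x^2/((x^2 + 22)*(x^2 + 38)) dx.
Let f(z) = 5*z^2/((z^2 + 22)*(z^2 + 38)). The denominator has no real zeros and deg Q - deg P = 2 ≥ 2, so the integral of f over the upper semicircle |z| = R tends to 0 as R → ∞. Closing the contour in the upper half-plane,
  ∫_{-∞}^{∞} f(x) dx = 2πi · Σ Res(f, z_k)  over the poles with Im z_k > 0.

Zeros of the denominator: z^2 + 22 = 0 gives z = ±sqrt(22)*I; z^2 + 38 = 0 gives z = ±sqrt(38)*I.
Upper half-plane: z = sqrt(22)*I, z = sqrt(38)*I (simple).

Each pole is a simple zero of Q(z) = z^4 + 60*z^2 + 836, so Res(f, z₀) = P(z₀)/Q'(z₀) with P(z) = 5*z^2, Q'(z) = 4*z^3 + 120*z:
  Res(f, sqrt(22)*I) = (-110)/(32*sqrt(22)*I) = 5*sqrt(22)*I/32
  Res(f, sqrt(38)*I) = (-190)/(-32*sqrt(38)*I) = -5*sqrt(38)*I/32

Sum of residues: 5*I*(-sqrt(38) + sqrt(22))/32
∫_{-∞}^{∞} f(x) dx = 2πi · (5*I*(-sqrt(38) + sqrt(22))/32) = 5*pi*(-sqrt(22) + sqrt(38))/16

Final answer: 5*pi*(-sqrt(22) + sqrt(38))/16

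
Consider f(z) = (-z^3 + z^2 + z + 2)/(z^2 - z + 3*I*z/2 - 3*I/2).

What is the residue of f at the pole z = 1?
12/13 - 18*I/13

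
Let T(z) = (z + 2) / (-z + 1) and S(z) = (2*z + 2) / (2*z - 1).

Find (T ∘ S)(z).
(T ∘ S)(z) = T(S(z)) = ((1)*S(z) + (2))/((-1)*S(z) + (1)). Multiply numerator and denominator by 2*z - 1:
  numerator:   (1)*(2*z + 2) + (2)*(2*z - 1) = 6*z
  denominator: (-1)*(2*z + 2) + (1)*(2*z - 1) = -3
(T ∘ S)(z) = 6*z/(-3) = -2*z

Final answer: -2*z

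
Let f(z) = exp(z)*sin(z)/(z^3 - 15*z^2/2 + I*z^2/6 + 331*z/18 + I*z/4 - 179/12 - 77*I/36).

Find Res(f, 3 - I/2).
Write f(z) = P(z)/Q(z) with P(z) = exp(z)*sin(z) and Q(z) = z^3 - 15*z^2/2 + I*z^2/6 + 331*z/18 + I*z/4 - 179/12 - 77*I/36.
The denominator factors as Q(z) = (z - 3/2 - 2*I/3)*(z - 3 + I/3)*(z - 3 + I/2), so z = 3 - I/2 is a simple zero of Q and P is analytic there; z = 3 - I/2 is therefore a simple pole and
  Res(f, z₀) = P(z₀)/Q'(z₀).

Q'(z) = 3*z^2 - 15*z + I*z/3 + 331/18 + I/4, so Q'(3 - I/2) = -7/36 - I/4.
P(3 - I/2) = exp(3 - I/2)*sin(3 - I/2).

Res(f, 3 - I/2) = (exp(3 - I/2)*sin(3 - I/2))/(-7/36 - I/4) = (-126/65 + 162*I/65)*exp(3 - I/2)*sin(3 - I/2)

Final answer: (-126/65 + 162*I/65)*exp(3 - I/2)*sin(3 - I/2)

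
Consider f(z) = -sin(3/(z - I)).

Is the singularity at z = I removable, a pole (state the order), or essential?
essential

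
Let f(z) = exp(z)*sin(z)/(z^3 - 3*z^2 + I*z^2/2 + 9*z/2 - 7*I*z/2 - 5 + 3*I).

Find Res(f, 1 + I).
(-1/5 + I/5)*exp(1 + I)*sin(1 + I)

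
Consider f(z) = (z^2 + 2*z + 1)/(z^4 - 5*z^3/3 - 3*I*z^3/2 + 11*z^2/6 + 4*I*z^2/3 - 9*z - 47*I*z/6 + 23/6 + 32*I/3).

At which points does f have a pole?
The singularities of f are the zeros of the denominator. Factoring,
  z^4 - 5*z^3/3 - 3*I*z^3/2 + 11*z^2/6 + 4*I*z^2/3 - 9*z - 47*I*z/6 + 23/6 + 32*I/3 = (z + 1 - 2*I)*(z - 1 - I/2)*(z + 1/3 + 2*I)*(z - 2 - I)
so the candidates are z = -1 + 2*I, z = 1 + I/2, z = -1/3 - 2*I, z = 2 + I.

Check the numerator P(z) = z^2 + 2*z + 1 at each one:
  P(-1 + 2*I) = -4 ≠ 0, so z = -1 + 2*I is a (simple) pole.
  P(1 + I/2) = 15/4 + 2*I ≠ 0, so z = 1 + I/2 is a (simple) pole.
  P(-1/3 - 2*I) = -32/9 - 8*I/3 ≠ 0, so z = -1/3 - 2*I is a (simple) pole.
  P(2 + I) = 8 + 6*I ≠ 0, so z = 2 + I is a (simple) pole.

Poles of f: {-1 + 2*I, -1/3 - 2*I, 1 + I/2, 2 + I}

Final answer: {-1 + 2*I, -1/3 - 2*I, 1 + I/2, 2 + I}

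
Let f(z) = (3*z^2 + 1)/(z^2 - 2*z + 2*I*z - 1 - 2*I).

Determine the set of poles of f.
{-I, 2 - I}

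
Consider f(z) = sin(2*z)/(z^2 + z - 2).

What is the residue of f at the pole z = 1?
Write f(z) = P(z)/Q(z) with P(z) = sin(2*z) and Q(z) = z^2 + z - 2.
The denominator factors as Q(z) = (z + 2)*(z - 1), so z = 1 is a simple zero of Q and P is analytic there; z = 1 is therefore a simple pole and
  Res(f, z₀) = P(z₀)/Q'(z₀).

Q'(z) = 2*z + 1, so Q'(1) = 3.
P(1) = sin(2).

Res(f, 1) = (sin(2))/(3) = sin(2)/3

Final answer: sin(2)/3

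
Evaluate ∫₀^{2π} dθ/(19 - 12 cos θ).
Call the integral J. The integrand is 2π-periodic and we integrate over a full period, so shifting θ does not change the value (θ → θ + π flips the sign of the trig term). Hence
  J = ∫₀^{2π} dθ/(19 + 12 cos θ).
Put z = e^{iθ}: then cos θ = (z + 1/z)/2, dθ = dz/(iz), and z runs once counterclockwise around |z| = 1:
  J = ∮_{|z|=1} 1/(19 + 12*(z + 1/z)/2) · dz/(iz) = (2/i) ∮_{|z|=1} dz/(12*z^2 + 38*z + 12).
The roots of 12*z^2 + 38*z + 12 are z = (-19 ± sqrt(19^2 - 12^2))/12, with sqrt(217) = sqrt(217); their product is 1, so only z₊ = -19/12 + sqrt(217)/12 lies inside the unit circle (z₋ = -19/12 - sqrt(217)/12 lies outside).
z₊ is a simple zero of q(z) = 12*z^2 + 38*z + 12, so Res(1/q, z₊) = 1/q'(z₊) with q'(z) = 24*z + 38; and q'(z₊) = 12*(z₊ - z₋) = 2*sqrt(217).
Therefore J = (2/i) · 2πi · 1/(2*sqrt(217)) = 2*pi/(sqrt(217)) = 2*sqrt(217)*pi/217

Final answer: 2*sqrt(217)*pi/217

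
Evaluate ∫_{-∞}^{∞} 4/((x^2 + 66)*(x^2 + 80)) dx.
pi*(-33*sqrt(5) + 10*sqrt(66))/2310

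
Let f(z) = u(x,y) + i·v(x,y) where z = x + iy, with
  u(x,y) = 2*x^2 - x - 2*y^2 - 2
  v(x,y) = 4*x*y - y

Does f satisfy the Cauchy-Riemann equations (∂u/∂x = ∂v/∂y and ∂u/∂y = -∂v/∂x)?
∂u/∂x = 4*x - 1
∂v/∂y = 4*x - 1
∂u/∂y = -4*y
∂v/∂x = 4*y
∂u/∂x = ∂v/∂y and ∂u/∂y = -∂v/∂x hold identically; f is analytic.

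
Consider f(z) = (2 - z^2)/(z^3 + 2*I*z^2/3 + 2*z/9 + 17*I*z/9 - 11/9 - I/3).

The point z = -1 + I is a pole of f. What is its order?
1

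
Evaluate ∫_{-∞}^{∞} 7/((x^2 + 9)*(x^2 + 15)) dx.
Let f(z) = 7/((z^2 + 9)*(z^2 + 15)). The denominator has no real zeros and deg Q - deg P = 4 ≥ 2, so the integral of f over the upper semicircle |z| = R tends to 0 as R → ∞. Closing the contour in the upper half-plane,
  ∫_{-∞}^{∞} f(x) dx = 2πi · Σ Res(f, z_k)  over the poles with Im z_k > 0.

Zeros of the denominator: z^2 + 9 = 0 gives z = ±3*I; z^2 + 15 = 0 gives z = ±sqrt(15)*I.
Upper half-plane: z = 3*I, z = sqrt(15)*I (simple).

Each pole is a simple zero of Q(z) = z^4 + 24*z^2 + 135, so Res(f, z₀) = P(z₀)/Q'(z₀) with P(z) = 7, Q'(z) = 4*z^3 + 48*z:
  Res(f, 3*I) = (7)/(36*I) = -7*I/36
  Res(f, sqrt(15)*I) = (7)/(-12*sqrt(15)*I) = 7*sqrt(15)*I/180

Sum of residues: 7*I*(-5 + sqrt(15))/180
∫_{-∞}^{∞} f(x) dx = 2πi · (7*I*(-5 + sqrt(15))/180) = 7*pi*(5 - sqrt(15))/90

Final answer: 7*pi*(5 - sqrt(15))/90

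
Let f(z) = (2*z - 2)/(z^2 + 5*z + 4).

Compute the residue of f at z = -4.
Write f(z) = P(z)/Q(z) with P(z) = 2*z - 2 and Q(z) = z^2 + 5*z + 4.
The denominator factors as Q(z) = (z + 1)*(z + 4), so z = -4 is a simple zero of Q and P is analytic there; z = -4 is therefore a simple pole and
  Res(f, z₀) = P(z₀)/Q'(z₀).

Q'(z) = 2*z + 5, so Q'(-4) = -3.
P(-4) = -10.

Res(f, -4) = (-10)/(-3) = 10/3

Final answer: 10/3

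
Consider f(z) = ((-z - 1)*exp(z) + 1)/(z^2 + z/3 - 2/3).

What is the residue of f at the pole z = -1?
Write f(z) = P(z)/Q(z) with P(z) = (-z - 1)*exp(z) + 1 and Q(z) = z^2 + z/3 - 2/3.
The denominator factors as Q(z) = (z + 1)*(z - 2/3), so z = -1 is a simple zero of Q and P is analytic there; z = -1 is therefore a simple pole and
  Res(f, z₀) = P(z₀)/Q'(z₀).

Q'(z) = 2*z + 1/3, so Q'(-1) = -5/3.
P(-1) = 1.

Res(f, -1) = (1)/(-5/3) = -3/5

Final answer: -3/5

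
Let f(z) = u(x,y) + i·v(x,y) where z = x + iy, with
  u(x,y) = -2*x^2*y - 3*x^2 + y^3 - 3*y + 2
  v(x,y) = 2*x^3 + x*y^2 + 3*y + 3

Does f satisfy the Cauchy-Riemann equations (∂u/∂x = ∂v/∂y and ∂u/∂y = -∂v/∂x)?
∂u/∂x = -4*x*y - 6*x
∂v/∂y = 2*x*y + 3
∂u/∂y = -2*x^2 + 3*y^2 - 3
∂v/∂x = 6*x^2 + y^2
∂u/∂x ≠ ∂v/∂y and ∂u/∂y ≠ -∂v/∂x; the Cauchy-Riemann equations are not satisfied, so f is not analytic.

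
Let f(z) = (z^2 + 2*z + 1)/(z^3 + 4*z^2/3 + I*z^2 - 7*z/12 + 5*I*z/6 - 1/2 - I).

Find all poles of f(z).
The singularities of f are the zeros of the denominator. Factoring,
  z^3 + 4*z^2/3 + I*z^2 - 7*z/12 + 5*I*z/6 - 1/2 - I = (z + 1/2 + I)*(z - 2/3)*(z + 3/2)
so the candidates are z = -1/2 - I, z = 2/3, z = -3/2.

Check the numerator P(z) = z^2 + 2*z + 1 at each one:
  P(-1/2 - I) = -3/4 - I ≠ 0, so z = -1/2 - I is a (simple) pole.
  P(2/3) = 25/9 ≠ 0, so z = 2/3 is a (simple) pole.
  P(-3/2) = 1/4 ≠ 0, so z = -3/2 is a (simple) pole.

Poles of f: {-3/2, -1/2 - I, 2/3}

Final answer: {-3/2, -1/2 - I, 2/3}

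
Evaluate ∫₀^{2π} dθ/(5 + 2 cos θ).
Let J = ∫₀^{2π} dθ/(5 + 2 cos θ).
Put z = e^{iθ}: then cos θ = (z + 1/z)/2, dθ = dz/(iz), and z runs once counterclockwise around |z| = 1:
  J = ∮_{|z|=1} 1/(5 + 2*(z + 1/z)/2) · dz/(iz) = (2/i) ∮_{|z|=1} dz/(2*z^2 + 10*z + 2).
The roots of 2*z^2 + 10*z + 2 are z = (-5 ± sqrt(5^2 - 2^2))/2, with sqrt(21) = sqrt(21); their product is 1, so only z₊ = -5/2 + sqrt(21)/2 lies inside the unit circle (z₋ = -5/2 - sqrt(21)/2 lies outside).
z₊ is a simple zero of q(z) = 2*z^2 + 10*z + 2, so Res(1/q, z₊) = 1/q'(z₊) with q'(z) = 4*z + 10; and q'(z₊) = 2*(z₊ - z₋) = 2*sqrt(21).
Therefore J = (2/i) · 2πi · 1/(2*sqrt(21)) = 2*pi/(sqrt(21)) = 2*sqrt(21)*pi/21

Final answer: 2*sqrt(21)*pi/21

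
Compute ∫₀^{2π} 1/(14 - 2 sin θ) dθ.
Call the integral J. The integrand is 2π-periodic and we integrate over a full period, so shifting θ does not change the value (θ → θ + π/2 turns sin θ into cos θ; θ → θ + π flips the sign of the trig term). Hence
  J = ∫₀^{2π} dθ/(14 + 2 cos θ).
Put z = e^{iθ}: then cos θ = (z + 1/z)/2, dθ = dz/(iz), and z runs once counterclockwise around |z| = 1:
  J = ∮_{|z|=1} 1/(14 + 2*(z + 1/z)/2) · dz/(iz) = (2/i) ∮_{|z|=1} dz/(2*z^2 + 28*z + 2).
The roots of 2*z^2 + 28*z + 2 are z = (-14 ± sqrt(14^2 - 2^2))/2, with sqrt(192) = 8*sqrt(3); their product is 1, so only z₊ = -7 + 4*sqrt(3) lies inside the unit circle (z₋ = -7 - 4*sqrt(3) lies outside).
z₊ is a simple zero of q(z) = 2*z^2 + 28*z + 2, so Res(1/q, z₊) = 1/q'(z₊) with q'(z) = 4*z + 28; and q'(z₊) = 2*(z₊ - z₋) = 16*sqrt(3).
Therefore J = (2/i) · 2πi · 1/(16*sqrt(3)) = 2*pi/(8*sqrt(3)) = sqrt(3)*pi/12

Final answer: sqrt(3)*pi/12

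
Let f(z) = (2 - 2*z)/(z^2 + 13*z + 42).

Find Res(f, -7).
-16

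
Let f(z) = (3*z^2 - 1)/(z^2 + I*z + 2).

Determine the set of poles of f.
{-2*I, I}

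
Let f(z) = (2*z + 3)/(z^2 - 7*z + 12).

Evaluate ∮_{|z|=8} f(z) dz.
By the residue theorem, ∮_C f(z) dz = 2πi · (sum of the residues of f at the poles inside |z| = 8).

The denominator factors as (z - 3)*(z - 4), so the singularities of f are simple poles at z = 3, z = 4.
  |3|² = 9 < 64 = 8², so this pole is inside the contour.
  |4|² = 16 < 64 = 8², so this pole is inside the contour.

With P(z) = 2*z + 3 and Q(z) = z^2 - 7*z + 12, each pole is simple, so Res(f, z₀) = P(z₀)/Q'(z₀) with Q'(z) = 2*z - 7.
  Res(f, 3) = P(3)/Q'(3) = (9)/(-1) = -9
  Res(f, 4) = P(4)/Q'(4) = (11)/(1) = 11

Sum of residues inside C: 2
∮_C f(z) dz = 2πi · (2) = 4*I*pi

Final answer: 4*I*pi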